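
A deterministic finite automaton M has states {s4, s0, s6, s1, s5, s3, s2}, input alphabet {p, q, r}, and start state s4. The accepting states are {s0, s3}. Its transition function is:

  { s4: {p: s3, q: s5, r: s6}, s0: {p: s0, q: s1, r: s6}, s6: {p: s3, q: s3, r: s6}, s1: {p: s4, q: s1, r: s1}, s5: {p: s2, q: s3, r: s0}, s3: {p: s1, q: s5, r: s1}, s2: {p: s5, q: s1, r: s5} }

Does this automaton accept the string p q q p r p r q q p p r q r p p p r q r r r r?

s4 → s3 → s5 → s3 → s1 → s1 → s4 → s6 → s3 → s5 → s2 → s5 → s0 → s1 → s1 → s4 → s3 → s1 → s1 → s1 → s1 → s1 → s1 → s1
End state s1 is not accepting.

No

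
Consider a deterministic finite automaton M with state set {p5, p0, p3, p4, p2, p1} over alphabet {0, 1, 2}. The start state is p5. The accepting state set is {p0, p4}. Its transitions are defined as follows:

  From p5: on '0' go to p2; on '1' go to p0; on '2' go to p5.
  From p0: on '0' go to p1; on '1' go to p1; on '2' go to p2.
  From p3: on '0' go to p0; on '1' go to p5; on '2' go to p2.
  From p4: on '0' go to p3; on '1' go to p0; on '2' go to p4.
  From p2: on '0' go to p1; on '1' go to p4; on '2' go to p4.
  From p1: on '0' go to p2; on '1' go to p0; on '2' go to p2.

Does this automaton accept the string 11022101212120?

Trace: p5 -1-> p0 -1-> p1 -0-> p2 -2-> p4 -2-> p4 -1-> p0 -0-> p1 -1-> p0 -2-> p2 -1-> p4 -2-> p4 -1-> p0 -2-> p2 -0-> p1
End state p1 is not accepting.

No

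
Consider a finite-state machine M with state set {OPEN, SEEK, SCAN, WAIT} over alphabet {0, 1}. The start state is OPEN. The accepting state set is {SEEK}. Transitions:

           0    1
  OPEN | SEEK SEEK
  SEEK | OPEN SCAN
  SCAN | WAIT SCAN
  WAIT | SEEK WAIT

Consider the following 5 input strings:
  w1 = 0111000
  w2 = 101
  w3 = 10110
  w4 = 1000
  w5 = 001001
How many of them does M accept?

w1:
  start at OPEN
  read '0': OPEN → SEEK
  read '1': SEEK → SCAN
  read '1': SCAN → SCAN
  read '1': SCAN → SCAN
  read '0': SCAN → WAIT
  read '0': WAIT → SEEK
  read '0': SEEK → OPEN
  end OPEN, rejected
w2:
  start at OPEN
  read '1': OPEN → SEEK
  read '0': SEEK → OPEN
  read '1': OPEN → SEEK
  end SEEK, accepted
w3:
  start at OPEN
  read '1': OPEN → SEEK
  read '0': SEEK → OPEN
  read '1': OPEN → SEEK
  read '1': SEEK → SCAN
  read '0': SCAN → WAIT
  end WAIT, rejected
w4:
  start at OPEN
  read '1': OPEN → SEEK
  read '0': SEEK → OPEN
  read '0': OPEN → SEEK
  read '0': SEEK → OPEN
  end OPEN, rejected
w5:
  start at OPEN
  read '0': OPEN → SEEK
  read '0': SEEK → OPEN
  read '1': OPEN → SEEK
  read '0': SEEK → OPEN
  read '0': OPEN → SEEK
  read '1': SEEK → SCAN
  end SCAN, rejected

1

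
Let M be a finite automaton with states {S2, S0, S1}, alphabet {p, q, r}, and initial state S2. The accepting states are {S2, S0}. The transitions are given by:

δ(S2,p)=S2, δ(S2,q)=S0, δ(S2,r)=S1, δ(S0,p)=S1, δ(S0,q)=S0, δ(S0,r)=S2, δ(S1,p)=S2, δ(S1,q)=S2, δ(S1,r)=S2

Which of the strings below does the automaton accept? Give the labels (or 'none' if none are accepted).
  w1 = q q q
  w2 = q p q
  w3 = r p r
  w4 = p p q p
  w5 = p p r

w1, w2

w1: Trace: S2 -q-> S0 -q-> S0 -q-> S0  → end S0, accepted
w2: Trace: S2 -q-> S0 -p-> S1 -q-> S2  → end S2, accepted
w3: Trace: S2 -r-> S1 -p-> S2 -r-> S1  → end S1, rejected
w4: Trace: S2 -p-> S2 -p-> S2 -q-> S0 -p-> S1  → end S1, rejected
w5: Trace: S2 -p-> S2 -p-> S2 -r-> S1  → end S1, rejected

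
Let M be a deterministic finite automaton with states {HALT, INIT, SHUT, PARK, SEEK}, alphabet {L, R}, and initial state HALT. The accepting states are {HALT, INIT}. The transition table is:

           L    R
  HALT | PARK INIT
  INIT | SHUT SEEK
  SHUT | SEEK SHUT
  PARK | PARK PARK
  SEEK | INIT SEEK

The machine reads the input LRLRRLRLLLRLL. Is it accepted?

Trace: HALT -L-> PARK -R-> PARK -L-> PARK -R-> PARK -R-> PARK -L-> PARK -R-> PARK -L-> PARK -L-> PARK -L-> PARK -R-> PARK -L-> PARK -L-> PARK
End state PARK is not accepting.

No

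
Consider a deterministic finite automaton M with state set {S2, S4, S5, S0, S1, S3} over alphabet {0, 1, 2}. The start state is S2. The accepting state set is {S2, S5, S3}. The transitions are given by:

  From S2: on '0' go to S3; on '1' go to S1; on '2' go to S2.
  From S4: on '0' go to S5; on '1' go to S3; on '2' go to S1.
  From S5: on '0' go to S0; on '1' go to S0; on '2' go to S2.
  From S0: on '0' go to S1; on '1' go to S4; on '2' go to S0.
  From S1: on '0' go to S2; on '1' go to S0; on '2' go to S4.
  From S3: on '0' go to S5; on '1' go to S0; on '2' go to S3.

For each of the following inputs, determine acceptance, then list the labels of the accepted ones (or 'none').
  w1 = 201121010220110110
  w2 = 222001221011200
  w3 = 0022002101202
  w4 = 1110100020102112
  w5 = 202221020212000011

w1:
  start at S2
  read '2': S2 → S2
  read '0': S2 → S3
  read '1': S3 → S0
  read '1': S0 → S4
  read '2': S4 → S1
  read '1': S1 → S0
  read '0': S0 → S1
  read '1': S1 → S0
  read '0': S0 → S1
  read '2': S1 → S4
  read '2': S4 → S1
  read '0': S1 → S2
  read '1': S2 → S1
  read '1': S1 → S0
  read '0': S0 → S1
  read '1': S1 → S0
  read '1': S0 → S4
  read '0': S4 → S5
  end S5, accepted
w2:
  start at S2
  read '2': S2 → S2
  read '2': S2 → S2
  read '2': S2 → S2
  read '0': S2 → S3
  read '0': S3 → S5
  read '1': S5 → S0
  read '2': S0 → S0
  read '2': S0 → S0
  read '1': S0 → S4
  read '0': S4 → S5
  read '1': S5 → S0
  read '1': S0 → S4
  read '2': S4 → S1
  read '0': S1 → S2
  read '0': S2 → S3
  end S3, accepted
w3:
  start at S2
  read '0': S2 → S3
  read '0': S3 → S5
  read '2': S5 → S2
  read '2': S2 → S2
  read '0': S2 → S3
  read '0': S3 → S5
  read '2': S5 → S2
  read '1': S2 → S1
  read '0': S1 → S2
  read '1': S2 → S1
  read '2': S1 → S4
  read '0': S4 → S5
  read '2': S5 → S2
  end S2, accepted
w4:
  start at S2
  read '1': S2 → S1
  read '1': S1 → S0
  read '1': S0 → S4
  read '0': S4 → S5
  read '1': S5 → S0
  read '0': S0 → S1
  read '0': S1 → S2
  read '0': S2 → S3
  read '2': S3 → S3
  read '0': S3 → S5
  read '1': S5 → S0
  read '0': S0 → S1
  read '2': S1 → S4
  read '1': S4 → S3
  read '1': S3 → S0
  read '2': S0 → S0
  end S0, rejected
w5:
  start at S2
  read '2': S2 → S2
  read '0': S2 → S3
  read '2': S3 → S3
  read '2': S3 → S3
  read '2': S3 → S3
  read '1': S3 → S0
  read '0': S0 → S1
  read '2': S1 → S4
  read '0': S4 → S5
  read '2': S5 → S2
  read '1': S2 → S1
  read '2': S1 → S4
  read '0': S4 → S5
  read '0': S5 → S0
  read '0': S0 → S1
  read '0': S1 → S2
  read '1': S2 → S1
  read '1': S1 → S0
  end S0, rejected

w1, w2, w3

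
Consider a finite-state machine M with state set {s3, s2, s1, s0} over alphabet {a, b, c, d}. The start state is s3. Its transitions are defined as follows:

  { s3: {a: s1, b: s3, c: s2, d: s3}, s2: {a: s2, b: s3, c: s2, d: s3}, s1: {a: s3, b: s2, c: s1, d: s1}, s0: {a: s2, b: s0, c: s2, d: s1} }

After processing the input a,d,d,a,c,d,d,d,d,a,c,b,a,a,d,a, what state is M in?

start at s3
read 'a': s3 → s1
read 'd': s1 → s1
read 'd': s1 → s1
read 'a': s1 → s3
read 'c': s3 → s2
read 'd': s2 → s3
read 'd': s3 → s3
read 'd': s3 → s3
read 'd': s3 → s3
read 'a': s3 → s1
read 'c': s1 → s1
read 'b': s1 → s2
read 'a': s2 → s2
read 'a': s2 → s2
read 'd': s2 → s3
read 'a': s3 → s1

s1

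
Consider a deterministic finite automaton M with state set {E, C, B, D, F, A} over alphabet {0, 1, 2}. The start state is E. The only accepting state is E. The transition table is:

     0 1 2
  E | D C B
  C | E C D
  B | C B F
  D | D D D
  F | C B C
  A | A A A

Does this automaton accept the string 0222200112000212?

No

E → D → D → D → D → D → D → D → D → D → D → D → D → D → D → D → D
End state D is not accepting.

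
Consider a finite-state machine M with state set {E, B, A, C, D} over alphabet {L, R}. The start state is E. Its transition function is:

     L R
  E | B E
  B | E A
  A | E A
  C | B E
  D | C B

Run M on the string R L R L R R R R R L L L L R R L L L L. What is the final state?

start at E
read 'R': E → E
read 'L': E → B
read 'R': B → A
read 'L': A → E
read 'R': E → E
read 'R': E → E
read 'R': E → E
read 'R': E → E
read 'R': E → E
read 'L': E → B
read 'L': B → E
read 'L': E → B
read 'L': B → E
read 'R': E → E
read 'R': E → E
read 'L': E → B
read 'L': B → E
read 'L': E → B
read 'L': B → E

E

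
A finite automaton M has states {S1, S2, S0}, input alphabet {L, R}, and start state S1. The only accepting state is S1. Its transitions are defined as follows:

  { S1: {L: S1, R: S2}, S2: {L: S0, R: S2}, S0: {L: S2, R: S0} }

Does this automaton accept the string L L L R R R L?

No

Trace: S1 -L-> S1 -L-> S1 -L-> S1 -R-> S2 -R-> S2 -R-> S2 -L-> S0
End state S0 is not accepting.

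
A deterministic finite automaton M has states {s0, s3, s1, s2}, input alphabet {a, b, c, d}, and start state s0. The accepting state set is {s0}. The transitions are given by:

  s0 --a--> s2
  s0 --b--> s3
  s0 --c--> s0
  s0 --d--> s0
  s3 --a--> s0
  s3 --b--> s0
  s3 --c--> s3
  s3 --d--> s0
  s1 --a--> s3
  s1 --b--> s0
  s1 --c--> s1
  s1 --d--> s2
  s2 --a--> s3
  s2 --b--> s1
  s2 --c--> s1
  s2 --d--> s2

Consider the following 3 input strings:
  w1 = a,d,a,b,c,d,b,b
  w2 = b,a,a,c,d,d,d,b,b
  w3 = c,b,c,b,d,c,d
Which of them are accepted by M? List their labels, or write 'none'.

w1, w2, w3

w1: s0 → s2 → s2 → s3 → s0 → s0 → s0 → s3 → s0  → end s0, accepted
w2: s0 → s3 → s0 → s2 → s1 → s2 → s2 → s2 → s1 → s0  → end s0, accepted
w3: s0 → s0 → s3 → s3 → s0 → s0 → s0 → s0  → end s0, accepted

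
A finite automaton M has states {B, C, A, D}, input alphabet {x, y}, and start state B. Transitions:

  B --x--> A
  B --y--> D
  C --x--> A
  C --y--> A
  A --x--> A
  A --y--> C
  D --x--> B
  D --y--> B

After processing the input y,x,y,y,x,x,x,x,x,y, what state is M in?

Trace: B -y-> D -x-> B -y-> D -y-> B -x-> A -x-> A -x-> A -x-> A -x-> A -y-> C

C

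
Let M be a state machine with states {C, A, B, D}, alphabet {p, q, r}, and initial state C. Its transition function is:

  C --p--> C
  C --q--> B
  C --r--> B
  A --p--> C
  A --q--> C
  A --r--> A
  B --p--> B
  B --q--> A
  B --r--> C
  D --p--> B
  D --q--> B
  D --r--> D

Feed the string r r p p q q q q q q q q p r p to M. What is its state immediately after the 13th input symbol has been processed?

C

Trace: C -r-> B -r-> C -p-> C -p-> C -q-> B -q-> A -q-> C -q-> B -q-> A -q-> C -q-> B -q-> A -p-> C
After 13 symbols: C.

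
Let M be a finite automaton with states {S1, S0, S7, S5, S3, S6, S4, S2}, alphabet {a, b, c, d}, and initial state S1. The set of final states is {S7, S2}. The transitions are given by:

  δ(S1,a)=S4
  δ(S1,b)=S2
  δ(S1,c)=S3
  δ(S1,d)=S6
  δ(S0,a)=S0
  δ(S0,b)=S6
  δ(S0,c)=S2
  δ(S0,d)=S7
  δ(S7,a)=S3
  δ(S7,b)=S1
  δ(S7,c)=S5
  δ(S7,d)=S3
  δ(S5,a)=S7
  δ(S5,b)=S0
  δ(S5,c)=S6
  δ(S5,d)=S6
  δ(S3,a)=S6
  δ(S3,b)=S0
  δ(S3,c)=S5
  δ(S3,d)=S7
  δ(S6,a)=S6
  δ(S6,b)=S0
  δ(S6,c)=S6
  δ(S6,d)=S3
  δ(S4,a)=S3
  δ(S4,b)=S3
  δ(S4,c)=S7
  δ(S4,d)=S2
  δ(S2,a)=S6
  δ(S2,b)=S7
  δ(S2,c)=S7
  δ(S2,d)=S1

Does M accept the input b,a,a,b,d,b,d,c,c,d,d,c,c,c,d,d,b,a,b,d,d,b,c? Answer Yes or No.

Yes

Trace: S1 -b-> S2 -a-> S6 -a-> S6 -b-> S0 -d-> S7 -b-> S1 -d-> S6 -c-> S6 -c-> S6 -d-> S3 -d-> S7 -c-> S5 -c-> S6 -c-> S6 -d-> S3 -d-> S7 -b-> S1 -a-> S4 -b-> S3 -d-> S7 -d-> S3 -b-> S0 -c-> S2
End state S2 is accepting.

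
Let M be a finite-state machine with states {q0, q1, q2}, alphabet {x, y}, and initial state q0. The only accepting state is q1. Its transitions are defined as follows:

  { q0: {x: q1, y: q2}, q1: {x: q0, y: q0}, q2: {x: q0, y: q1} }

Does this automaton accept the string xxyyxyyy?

Trace: q0 -x-> q1 -x-> q0 -y-> q2 -y-> q1 -x-> q0 -y-> q2 -y-> q1 -y-> q0
End state q0 is not accepting.

No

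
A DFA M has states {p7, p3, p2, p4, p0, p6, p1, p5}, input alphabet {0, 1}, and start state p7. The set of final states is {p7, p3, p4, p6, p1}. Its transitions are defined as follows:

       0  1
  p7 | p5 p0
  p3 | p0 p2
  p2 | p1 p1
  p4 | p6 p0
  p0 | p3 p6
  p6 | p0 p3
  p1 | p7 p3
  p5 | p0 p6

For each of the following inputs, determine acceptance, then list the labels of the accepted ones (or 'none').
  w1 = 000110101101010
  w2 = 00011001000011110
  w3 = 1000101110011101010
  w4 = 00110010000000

w1: Trace: p7 -0-> p5 -0-> p0 -0-> p3 -1-> p2 -1-> p1 -0-> p7 -1-> p0 -0-> p3 -1-> p2 -1-> p1 -0-> p7 -1-> p0 -0-> p3 -1-> p2 -0-> p1  → end p1, accepted
w2: Trace: p7 -0-> p5 -0-> p0 -0-> p3 -1-> p2 -1-> p1 -0-> p7 -0-> p5 -1-> p6 -0-> p0 -0-> p3 -0-> p0 -0-> p3 -1-> p2 -1-> p1 -1-> p3 -1-> p2 -0-> p1  → end p1, accepted
w3: Trace: p7 -1-> p0 -0-> p3 -0-> p0 -0-> p3 -1-> p2 -0-> p1 -1-> p3 -1-> p2 -1-> p1 -0-> p7 -0-> p5 -1-> p6 -1-> p3 -1-> p2 -0-> p1 -1-> p3 -0-> p0 -1-> p6 -0-> p0  → end p0, rejected
w4: Trace: p7 -0-> p5 -0-> p0 -1-> p6 -1-> p3 -0-> p0 -0-> p3 -1-> p2 -0-> p1 -0-> p7 -0-> p5 -0-> p0 -0-> p3 -0-> p0 -0-> p3  → end p3, accepted

w1, w2, w4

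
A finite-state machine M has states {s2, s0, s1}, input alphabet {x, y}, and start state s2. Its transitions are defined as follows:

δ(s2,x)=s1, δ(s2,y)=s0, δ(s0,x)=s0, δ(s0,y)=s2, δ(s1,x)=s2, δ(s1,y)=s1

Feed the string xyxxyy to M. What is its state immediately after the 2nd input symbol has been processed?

start at s2
read 'x': s2 → s1
read 'y': s1 → s1
After 2 symbols: s1.

s1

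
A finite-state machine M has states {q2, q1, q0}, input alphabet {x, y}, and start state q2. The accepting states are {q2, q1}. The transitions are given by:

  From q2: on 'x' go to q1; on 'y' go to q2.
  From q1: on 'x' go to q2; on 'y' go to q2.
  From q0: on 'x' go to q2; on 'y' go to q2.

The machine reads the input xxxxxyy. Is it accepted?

Yes

q2 → q1 → q2 → q1 → q2 → q1 → q2 → q2
End state q2 is accepting.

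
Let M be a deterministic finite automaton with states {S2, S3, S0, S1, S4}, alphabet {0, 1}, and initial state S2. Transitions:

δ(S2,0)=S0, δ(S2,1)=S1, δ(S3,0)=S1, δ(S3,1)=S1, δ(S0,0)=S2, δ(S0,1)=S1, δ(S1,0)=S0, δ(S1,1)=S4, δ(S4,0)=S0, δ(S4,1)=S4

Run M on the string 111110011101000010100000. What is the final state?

S2 → S1 → S4 → S4 → S4 → S4 → S0 → S2 → S1 → S4 → S4 → S0 → S1 → S0 → S2 → S0 → S2 → S1 → S0 → S1 → S0 → S2 → S0 → S2 → S0

S0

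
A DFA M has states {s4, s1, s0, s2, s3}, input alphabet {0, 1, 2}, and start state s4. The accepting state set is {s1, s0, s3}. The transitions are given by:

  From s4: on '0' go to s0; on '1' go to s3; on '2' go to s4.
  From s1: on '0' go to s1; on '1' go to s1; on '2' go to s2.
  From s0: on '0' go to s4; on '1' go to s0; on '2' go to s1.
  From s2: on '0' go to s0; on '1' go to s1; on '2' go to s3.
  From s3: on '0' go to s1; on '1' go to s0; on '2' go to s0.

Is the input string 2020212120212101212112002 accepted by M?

Trace: s4 -2-> s4 -0-> s0 -2-> s1 -0-> s1 -2-> s2 -1-> s1 -2-> s2 -1-> s1 -2-> s2 -0-> s0 -2-> s1 -1-> s1 -2-> s2 -1-> s1 -0-> s1 -1-> s1 -2-> s2 -1-> s1 -2-> s2 -1-> s1 -1-> s1 -2-> s2 -0-> s0 -0-> s4 -2-> s4
End state s4 is not accepting.

No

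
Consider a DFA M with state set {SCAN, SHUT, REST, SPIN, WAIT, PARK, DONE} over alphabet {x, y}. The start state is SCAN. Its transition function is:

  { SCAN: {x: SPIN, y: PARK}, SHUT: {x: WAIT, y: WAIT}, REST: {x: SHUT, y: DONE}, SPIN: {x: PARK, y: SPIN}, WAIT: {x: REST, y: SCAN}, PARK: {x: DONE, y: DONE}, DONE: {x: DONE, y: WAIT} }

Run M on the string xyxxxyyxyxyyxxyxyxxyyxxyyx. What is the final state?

REST

start at SCAN
read 'x': SCAN → SPIN
read 'y': SPIN → SPIN
read 'x': SPIN → PARK
read 'x': PARK → DONE
read 'x': DONE → DONE
read 'y': DONE → WAIT
read 'y': WAIT → SCAN
read 'x': SCAN → SPIN
read 'y': SPIN → SPIN
read 'x': SPIN → PARK
read 'y': PARK → DONE
read 'y': DONE → WAIT
read 'x': WAIT → REST
read 'x': REST → SHUT
read 'y': SHUT → WAIT
read 'x': WAIT → REST
read 'y': REST → DONE
read 'x': DONE → DONE
read 'x': DONE → DONE
read 'y': DONE → WAIT
read 'y': WAIT → SCAN
read 'x': SCAN → SPIN
read 'x': SPIN → PARK
read 'y': PARK → DONE
read 'y': DONE → WAIT
read 'x': WAIT → REST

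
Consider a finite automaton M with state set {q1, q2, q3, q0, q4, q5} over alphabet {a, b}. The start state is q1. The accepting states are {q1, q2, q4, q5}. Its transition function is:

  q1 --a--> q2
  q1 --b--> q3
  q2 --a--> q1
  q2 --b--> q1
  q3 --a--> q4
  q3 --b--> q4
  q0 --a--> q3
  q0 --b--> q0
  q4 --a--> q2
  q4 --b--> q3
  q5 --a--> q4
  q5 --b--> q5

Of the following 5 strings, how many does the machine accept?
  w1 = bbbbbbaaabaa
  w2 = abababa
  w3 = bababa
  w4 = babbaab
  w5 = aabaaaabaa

4

w1: Trace: q1 -b-> q3 -b-> q4 -b-> q3 -b-> q4 -b-> q3 -b-> q4 -a-> q2 -a-> q1 -a-> q2 -b-> q1 -a-> q2 -a-> q1  → end q1, accepted
w2: Trace: q1 -a-> q2 -b-> q1 -a-> q2 -b-> q1 -a-> q2 -b-> q1 -a-> q2  → end q2, accepted
w3: Trace: q1 -b-> q3 -a-> q4 -b-> q3 -a-> q4 -b-> q3 -a-> q4  → end q4, accepted
w4: Trace: q1 -b-> q3 -a-> q4 -b-> q3 -b-> q4 -a-> q2 -a-> q1 -b-> q3  → end q3, rejected
w5: Trace: q1 -a-> q2 -a-> q1 -b-> q3 -a-> q4 -a-> q2 -a-> q1 -a-> q2 -b-> q1 -a-> q2 -a-> q1  → end q1, accepted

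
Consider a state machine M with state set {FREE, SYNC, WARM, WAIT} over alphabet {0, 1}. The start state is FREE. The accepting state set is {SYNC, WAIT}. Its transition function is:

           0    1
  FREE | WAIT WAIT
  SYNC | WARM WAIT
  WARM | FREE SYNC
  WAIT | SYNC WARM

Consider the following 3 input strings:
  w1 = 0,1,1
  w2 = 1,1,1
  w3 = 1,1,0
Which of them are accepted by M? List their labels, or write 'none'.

w1, w2

w1: Trace: FREE -0-> WAIT -1-> WARM -1-> SYNC  → end SYNC, accepted
w2: Trace: FREE -1-> WAIT -1-> WARM -1-> SYNC  → end SYNC, accepted
w3: Trace: FREE -1-> WAIT -1-> WARM -0-> FREE  → end FREE, rejected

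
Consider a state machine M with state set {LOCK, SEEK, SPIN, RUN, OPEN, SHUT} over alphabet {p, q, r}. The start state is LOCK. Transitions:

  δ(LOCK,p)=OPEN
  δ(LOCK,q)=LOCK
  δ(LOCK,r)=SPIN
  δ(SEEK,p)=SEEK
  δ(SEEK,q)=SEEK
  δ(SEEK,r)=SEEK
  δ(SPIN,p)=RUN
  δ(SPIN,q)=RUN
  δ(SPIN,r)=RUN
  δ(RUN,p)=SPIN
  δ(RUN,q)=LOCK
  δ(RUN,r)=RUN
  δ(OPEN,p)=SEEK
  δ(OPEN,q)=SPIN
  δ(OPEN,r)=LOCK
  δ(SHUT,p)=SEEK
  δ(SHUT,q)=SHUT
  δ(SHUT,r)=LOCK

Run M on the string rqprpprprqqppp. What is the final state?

LOCK → SPIN → RUN → SPIN → RUN → SPIN → RUN → RUN → SPIN → RUN → LOCK → LOCK → OPEN → SEEK → SEEK

SEEK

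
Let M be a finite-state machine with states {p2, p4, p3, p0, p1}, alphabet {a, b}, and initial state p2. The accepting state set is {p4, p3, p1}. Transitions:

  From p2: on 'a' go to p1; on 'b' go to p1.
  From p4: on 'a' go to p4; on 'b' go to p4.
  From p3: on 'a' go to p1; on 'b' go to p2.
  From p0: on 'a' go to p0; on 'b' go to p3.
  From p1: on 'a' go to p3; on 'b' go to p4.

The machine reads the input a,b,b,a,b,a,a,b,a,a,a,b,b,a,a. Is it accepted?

Trace: p2 -a-> p1 -b-> p4 -b-> p4 -a-> p4 -b-> p4 -a-> p4 -a-> p4 -b-> p4 -a-> p4 -a-> p4 -a-> p4 -b-> p4 -b-> p4 -a-> p4 -a-> p4
End state p4 is accepting.

Yes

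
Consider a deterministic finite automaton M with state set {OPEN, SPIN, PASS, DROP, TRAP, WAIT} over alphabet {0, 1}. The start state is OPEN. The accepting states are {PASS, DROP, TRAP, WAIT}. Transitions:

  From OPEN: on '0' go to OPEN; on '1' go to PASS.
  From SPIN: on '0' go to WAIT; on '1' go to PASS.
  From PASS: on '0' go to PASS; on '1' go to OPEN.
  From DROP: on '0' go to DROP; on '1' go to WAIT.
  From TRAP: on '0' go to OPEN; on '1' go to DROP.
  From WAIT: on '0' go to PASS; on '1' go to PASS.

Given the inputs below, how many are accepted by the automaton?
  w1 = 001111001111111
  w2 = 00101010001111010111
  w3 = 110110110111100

2

w1:
  start at OPEN
  read '0': OPEN → OPEN
  read '0': OPEN → OPEN
  read '1': OPEN → PASS
  read '1': PASS → OPEN
  read '1': OPEN → PASS
  read '1': PASS → OPEN
  read '0': OPEN → OPEN
  read '0': OPEN → OPEN
  read '1': OPEN → PASS
  read '1': PASS → OPEN
  read '1': OPEN → PASS
  read '1': PASS → OPEN
  read '1': OPEN → PASS
  read '1': PASS → OPEN
  read '1': OPEN → PASS
  end PASS, accepted
w2:
  start at OPEN
  read '0': OPEN → OPEN
  read '0': OPEN → OPEN
  read '1': OPEN → PASS
  read '0': PASS → PASS
  read '1': PASS → OPEN
  read '0': OPEN → OPEN
  read '1': OPEN → PASS
  read '0': PASS → PASS
  read '0': PASS → PASS
  read '0': PASS → PASS
  read '1': PASS → OPEN
  read '1': OPEN → PASS
  read '1': PASS → OPEN
  read '1': OPEN → PASS
  read '0': PASS → PASS
  read '1': PASS → OPEN
  read '0': OPEN → OPEN
  read '1': OPEN → PASS
  read '1': PASS → OPEN
  read '1': OPEN → PASS
  end PASS, accepted
w3:
  start at OPEN
  read '1': OPEN → PASS
  read '1': PASS → OPEN
  read '0': OPEN → OPEN
  read '1': OPEN → PASS
  read '1': PASS → OPEN
  read '0': OPEN → OPEN
  read '1': OPEN → PASS
  read '1': PASS → OPEN
  read '0': OPEN → OPEN
  read '1': OPEN → PASS
  read '1': PASS → OPEN
  read '1': OPEN → PASS
  read '1': PASS → OPEN
  read '0': OPEN → OPEN
  read '0': OPEN → OPEN
  end OPEN, rejected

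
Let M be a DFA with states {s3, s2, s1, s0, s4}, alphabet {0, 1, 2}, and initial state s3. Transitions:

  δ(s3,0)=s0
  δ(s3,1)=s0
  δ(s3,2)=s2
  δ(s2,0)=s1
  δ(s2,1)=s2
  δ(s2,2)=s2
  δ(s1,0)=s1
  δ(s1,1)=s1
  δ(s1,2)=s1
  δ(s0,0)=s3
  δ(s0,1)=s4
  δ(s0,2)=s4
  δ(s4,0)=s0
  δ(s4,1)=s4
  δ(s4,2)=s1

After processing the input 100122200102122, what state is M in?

s1

s3 → s0 → s3 → s0 → s4 → s1 → s1 → s1 → s1 → s1 → s1 → s1 → s1 → s1 → s1 → s1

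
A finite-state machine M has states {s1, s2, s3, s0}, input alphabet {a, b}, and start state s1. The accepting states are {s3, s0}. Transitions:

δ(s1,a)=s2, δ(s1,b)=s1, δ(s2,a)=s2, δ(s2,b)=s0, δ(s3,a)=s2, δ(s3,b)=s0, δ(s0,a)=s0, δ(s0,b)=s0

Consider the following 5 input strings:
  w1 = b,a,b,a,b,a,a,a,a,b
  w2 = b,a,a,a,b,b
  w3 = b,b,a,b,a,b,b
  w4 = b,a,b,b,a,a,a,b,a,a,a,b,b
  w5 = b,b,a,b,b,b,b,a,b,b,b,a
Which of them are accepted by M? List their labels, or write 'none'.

w1, w2, w3, w4, w5

w1:
  start at s1
  read 'b': s1 → s1
  read 'a': s1 → s2
  read 'b': s2 → s0
  read 'a': s0 → s0
  read 'b': s0 → s0
  read 'a': s0 → s0
  read 'a': s0 → s0
  read 'a': s0 → s0
  read 'a': s0 → s0
  read 'b': s0 → s0
  end s0, accepted
w2:
  start at s1
  read 'b': s1 → s1
  read 'a': s1 → s2
  read 'a': s2 → s2
  read 'a': s2 → s2
  read 'b': s2 → s0
  read 'b': s0 → s0
  end s0, accepted
w3:
  start at s1
  read 'b': s1 → s1
  read 'b': s1 → s1
  read 'a': s1 → s2
  read 'b': s2 → s0
  read 'a': s0 → s0
  read 'b': s0 → s0
  read 'b': s0 → s0
  end s0, accepted
w4:
  start at s1
  read 'b': s1 → s1
  read 'a': s1 → s2
  read 'b': s2 → s0
  read 'b': s0 → s0
  read 'a': s0 → s0
  read 'a': s0 → s0
  read 'a': s0 → s0
  read 'b': s0 → s0
  read 'a': s0 → s0
  read 'a': s0 → s0
  read 'a': s0 → s0
  read 'b': s0 → s0
  read 'b': s0 → s0
  end s0, accepted
w5:
  start at s1
  read 'b': s1 → s1
  read 'b': s1 → s1
  read 'a': s1 → s2
  read 'b': s2 → s0
  read 'b': s0 → s0
  read 'b': s0 → s0
  read 'b': s0 → s0
  read 'a': s0 → s0
  read 'b': s0 → s0
  read 'b': s0 → s0
  read 'b': s0 → s0
  read 'a': s0 → s0
  end s0, accepted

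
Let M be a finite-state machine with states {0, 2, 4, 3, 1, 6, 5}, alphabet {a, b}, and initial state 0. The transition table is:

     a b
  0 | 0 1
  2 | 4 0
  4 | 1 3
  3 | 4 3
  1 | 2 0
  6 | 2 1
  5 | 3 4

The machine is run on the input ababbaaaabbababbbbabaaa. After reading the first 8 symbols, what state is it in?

start at 0
read 'a': 0 → 0
read 'b': 0 → 1
read 'a': 1 → 2
read 'b': 2 → 0
read 'b': 0 → 1
read 'a': 1 → 2
read 'a': 2 → 4
read 'a': 4 → 1
After 8 symbols: 1.

1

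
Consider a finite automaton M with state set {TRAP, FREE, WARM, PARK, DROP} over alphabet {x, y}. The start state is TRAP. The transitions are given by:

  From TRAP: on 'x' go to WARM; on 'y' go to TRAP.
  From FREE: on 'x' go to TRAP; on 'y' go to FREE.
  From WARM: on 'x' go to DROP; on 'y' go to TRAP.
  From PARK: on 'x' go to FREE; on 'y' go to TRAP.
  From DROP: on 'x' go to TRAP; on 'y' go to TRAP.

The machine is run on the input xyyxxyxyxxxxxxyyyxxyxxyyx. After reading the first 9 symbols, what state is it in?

TRAP → WARM → TRAP → TRAP → WARM → DROP → TRAP → WARM → TRAP → WARM
After 9 symbols: WARM.

WARM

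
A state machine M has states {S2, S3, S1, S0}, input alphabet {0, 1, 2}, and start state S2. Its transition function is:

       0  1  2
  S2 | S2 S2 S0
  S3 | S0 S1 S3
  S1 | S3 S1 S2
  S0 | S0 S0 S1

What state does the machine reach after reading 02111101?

S0

S2 → S2 → S0 → S0 → S0 → S0 → S0 → S0 → S0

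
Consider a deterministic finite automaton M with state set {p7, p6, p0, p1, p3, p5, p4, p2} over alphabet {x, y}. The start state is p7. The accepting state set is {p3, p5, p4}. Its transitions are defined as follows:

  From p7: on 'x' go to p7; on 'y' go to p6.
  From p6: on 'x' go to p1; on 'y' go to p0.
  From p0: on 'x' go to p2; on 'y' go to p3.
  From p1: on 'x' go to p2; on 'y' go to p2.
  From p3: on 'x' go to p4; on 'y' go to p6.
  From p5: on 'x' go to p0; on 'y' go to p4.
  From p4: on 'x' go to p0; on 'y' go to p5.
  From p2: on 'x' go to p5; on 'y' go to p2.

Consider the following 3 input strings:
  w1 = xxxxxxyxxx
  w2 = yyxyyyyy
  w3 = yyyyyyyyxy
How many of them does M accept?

1

w1: Trace: p7 -x-> p7 -x-> p7 -x-> p7 -x-> p7 -x-> p7 -x-> p7 -y-> p6 -x-> p1 -x-> p2 -x-> p5  → end p5, accepted
w2: Trace: p7 -y-> p6 -y-> p0 -x-> p2 -y-> p2 -y-> p2 -y-> p2 -y-> p2 -y-> p2  → end p2, rejected
w3: Trace: p7 -y-> p6 -y-> p0 -y-> p3 -y-> p6 -y-> p0 -y-> p3 -y-> p6 -y-> p0 -x-> p2 -y-> p2  → end p2, rejected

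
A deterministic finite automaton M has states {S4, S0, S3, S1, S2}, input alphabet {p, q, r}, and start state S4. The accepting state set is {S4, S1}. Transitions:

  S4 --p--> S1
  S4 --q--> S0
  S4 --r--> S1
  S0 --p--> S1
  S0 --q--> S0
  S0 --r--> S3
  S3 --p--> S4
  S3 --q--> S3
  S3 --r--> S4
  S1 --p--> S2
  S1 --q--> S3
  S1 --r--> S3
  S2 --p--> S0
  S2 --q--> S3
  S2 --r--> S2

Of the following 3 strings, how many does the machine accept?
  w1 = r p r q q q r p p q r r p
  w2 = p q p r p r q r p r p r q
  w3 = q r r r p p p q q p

1

w1:
  start at S4
  read 'r': S4 → S1
  read 'p': S1 → S2
  read 'r': S2 → S2
  read 'q': S2 → S3
  read 'q': S3 → S3
  read 'q': S3 → S3
  read 'r': S3 → S4
  read 'p': S4 → S1
  read 'p': S1 → S2
  read 'q': S2 → S3
  read 'r': S3 → S4
  read 'r': S4 → S1
  read 'p': S1 → S2
  end S2, rejected
w2:
  start at S4
  read 'p': S4 → S1
  read 'q': S1 → S3
  read 'p': S3 → S4
  read 'r': S4 → S1
  read 'p': S1 → S2
  read 'r': S2 → S2
  read 'q': S2 → S3
  read 'r': S3 → S4
  read 'p': S4 → S1
  read 'r': S1 → S3
  read 'p': S3 → S4
  read 'r': S4 → S1
  read 'q': S1 → S3
  end S3, rejected
w3:
  start at S4
  read 'q': S4 → S0
  read 'r': S0 → S3
  read 'r': S3 → S4
  read 'r': S4 → S1
  read 'p': S1 → S2
  read 'p': S2 → S0
  read 'p': S0 → S1
  read 'q': S1 → S3
  read 'q': S3 → S3
  read 'p': S3 → S4
  end S4, accepted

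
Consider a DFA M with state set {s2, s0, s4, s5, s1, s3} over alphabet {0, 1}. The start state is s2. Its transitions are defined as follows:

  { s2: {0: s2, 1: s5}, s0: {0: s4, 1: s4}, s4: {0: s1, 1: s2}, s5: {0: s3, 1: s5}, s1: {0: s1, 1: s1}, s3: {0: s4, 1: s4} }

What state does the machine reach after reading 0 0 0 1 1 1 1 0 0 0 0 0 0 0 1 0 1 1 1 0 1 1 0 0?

s1

start at s2
read '0': s2 → s2
read '0': s2 → s2
read '0': s2 → s2
read '1': s2 → s5
read '1': s5 → s5
read '1': s5 → s5
read '1': s5 → s5
read '0': s5 → s3
read '0': s3 → s4
read '0': s4 → s1
read '0': s1 → s1
read '0': s1 → s1
read '0': s1 → s1
read '0': s1 → s1
read '1': s1 → s1
read '0': s1 → s1
read '1': s1 → s1
read '1': s1 → s1
read '1': s1 → s1
read '0': s1 → s1
read '1': s1 → s1
read '1': s1 → s1
read '0': s1 → s1
read '0': s1 → s1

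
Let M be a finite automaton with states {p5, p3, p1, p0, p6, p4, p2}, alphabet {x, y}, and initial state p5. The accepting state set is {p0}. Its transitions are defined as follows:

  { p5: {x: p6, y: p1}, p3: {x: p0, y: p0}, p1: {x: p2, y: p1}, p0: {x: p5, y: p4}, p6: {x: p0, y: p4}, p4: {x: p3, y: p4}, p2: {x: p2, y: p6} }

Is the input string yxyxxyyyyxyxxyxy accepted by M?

start at p5
read 'y': p5 → p1
read 'x': p1 → p2
read 'y': p2 → p6
read 'x': p6 → p0
read 'x': p0 → p5
read 'y': p5 → p1
read 'y': p1 → p1
read 'y': p1 → p1
read 'y': p1 → p1
read 'x': p1 → p2
read 'y': p2 → p6
read 'x': p6 → p0
read 'x': p0 → p5
read 'y': p5 → p1
read 'x': p1 → p2
read 'y': p2 → p6
End state p6 is not accepting.

No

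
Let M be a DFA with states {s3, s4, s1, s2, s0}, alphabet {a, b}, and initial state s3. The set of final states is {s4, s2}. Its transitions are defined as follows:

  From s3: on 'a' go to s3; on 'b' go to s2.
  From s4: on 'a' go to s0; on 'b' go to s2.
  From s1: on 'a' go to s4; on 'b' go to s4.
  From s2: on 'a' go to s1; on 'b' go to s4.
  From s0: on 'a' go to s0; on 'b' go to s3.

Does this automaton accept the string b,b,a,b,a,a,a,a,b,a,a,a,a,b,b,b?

Trace: s3 -b-> s2 -b-> s4 -a-> s0 -b-> s3 -a-> s3 -a-> s3 -a-> s3 -a-> s3 -b-> s2 -a-> s1 -a-> s4 -a-> s0 -a-> s0 -b-> s3 -b-> s2 -b-> s4
End state s4 is accepting.

Yes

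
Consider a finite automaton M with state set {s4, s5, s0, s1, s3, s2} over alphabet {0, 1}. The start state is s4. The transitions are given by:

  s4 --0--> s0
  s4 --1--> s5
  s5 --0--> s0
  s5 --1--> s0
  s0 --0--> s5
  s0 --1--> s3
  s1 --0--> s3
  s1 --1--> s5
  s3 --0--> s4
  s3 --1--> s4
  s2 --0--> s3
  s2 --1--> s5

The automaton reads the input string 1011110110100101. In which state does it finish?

Trace: s4 -1-> s5 -0-> s0 -1-> s3 -1-> s4 -1-> s5 -1-> s0 -0-> s5 -1-> s0 -1-> s3 -0-> s4 -1-> s5 -0-> s0 -0-> s5 -1-> s0 -0-> s5 -1-> s0

s0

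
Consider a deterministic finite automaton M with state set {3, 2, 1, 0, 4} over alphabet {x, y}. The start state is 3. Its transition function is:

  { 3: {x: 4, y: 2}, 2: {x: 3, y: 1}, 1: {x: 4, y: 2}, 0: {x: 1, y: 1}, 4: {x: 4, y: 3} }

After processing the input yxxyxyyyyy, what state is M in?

1

3 → 2 → 3 → 4 → 3 → 4 → 3 → 2 → 1 → 2 → 1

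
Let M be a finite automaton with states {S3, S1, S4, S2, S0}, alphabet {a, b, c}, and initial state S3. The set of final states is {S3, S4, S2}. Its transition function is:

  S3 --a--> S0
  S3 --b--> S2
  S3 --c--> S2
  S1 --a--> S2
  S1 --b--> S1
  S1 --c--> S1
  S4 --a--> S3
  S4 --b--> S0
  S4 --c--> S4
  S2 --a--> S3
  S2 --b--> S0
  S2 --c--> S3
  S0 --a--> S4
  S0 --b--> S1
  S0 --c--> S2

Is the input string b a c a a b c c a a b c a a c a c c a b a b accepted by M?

Trace: S3 -b-> S2 -a-> S3 -c-> S2 -a-> S3 -a-> S0 -b-> S1 -c-> S1 -c-> S1 -a-> S2 -a-> S3 -b-> S2 -c-> S3 -a-> S0 -a-> S4 -c-> S4 -a-> S3 -c-> S2 -c-> S3 -a-> S0 -b-> S1 -a-> S2 -b-> S0
End state S0 is not accepting.

No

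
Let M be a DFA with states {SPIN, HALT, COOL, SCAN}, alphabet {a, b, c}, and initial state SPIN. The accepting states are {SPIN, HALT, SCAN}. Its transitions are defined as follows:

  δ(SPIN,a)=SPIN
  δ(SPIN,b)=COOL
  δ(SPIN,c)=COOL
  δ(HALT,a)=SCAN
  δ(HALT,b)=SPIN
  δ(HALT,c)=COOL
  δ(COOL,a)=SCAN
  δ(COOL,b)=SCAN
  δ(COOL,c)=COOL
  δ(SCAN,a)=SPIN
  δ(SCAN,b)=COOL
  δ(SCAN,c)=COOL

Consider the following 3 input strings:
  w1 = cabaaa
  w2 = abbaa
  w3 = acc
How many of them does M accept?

2

w1: Trace: SPIN -c-> COOL -a-> SCAN -b-> COOL -a-> SCAN -a-> SPIN -a-> SPIN  → end SPIN, accepted
w2: Trace: SPIN -a-> SPIN -b-> COOL -b-> SCAN -a-> SPIN -a-> SPIN  → end SPIN, accepted
w3: Trace: SPIN -a-> SPIN -c-> COOL -c-> COOL  → end COOL, rejected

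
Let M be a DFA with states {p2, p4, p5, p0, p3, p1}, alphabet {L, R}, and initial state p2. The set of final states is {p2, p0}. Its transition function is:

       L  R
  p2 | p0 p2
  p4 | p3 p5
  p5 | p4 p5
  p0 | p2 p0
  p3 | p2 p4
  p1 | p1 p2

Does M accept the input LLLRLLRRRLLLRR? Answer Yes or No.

Yes

p2 → p0 → p2 → p0 → p0 → p2 → p0 → p0 → p0 → p0 → p2 → p0 → p2 → p2 → p2
End state p2 is accepting.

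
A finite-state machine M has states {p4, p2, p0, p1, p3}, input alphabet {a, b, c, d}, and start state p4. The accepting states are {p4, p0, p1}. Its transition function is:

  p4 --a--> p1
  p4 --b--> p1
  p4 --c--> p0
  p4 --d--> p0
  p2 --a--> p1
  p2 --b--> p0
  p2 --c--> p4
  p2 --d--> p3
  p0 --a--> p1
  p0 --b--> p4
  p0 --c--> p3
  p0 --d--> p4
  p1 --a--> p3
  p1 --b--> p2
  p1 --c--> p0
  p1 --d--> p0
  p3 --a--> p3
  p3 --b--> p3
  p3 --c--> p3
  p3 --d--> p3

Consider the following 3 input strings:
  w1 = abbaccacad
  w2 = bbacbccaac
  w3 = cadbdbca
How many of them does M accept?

1

w1: p4 → p1 → p2 → p0 → p1 → p0 → p3 → p3 → p3 → p3 → p3  → end p3, rejected
w2: p4 → p1 → p2 → p1 → p0 → p4 → p0 → p3 → p3 → p3 → p3  → end p3, rejected
w3: p4 → p0 → p1 → p0 → p4 → p0 → p4 → p0 → p1  → end p1, accepted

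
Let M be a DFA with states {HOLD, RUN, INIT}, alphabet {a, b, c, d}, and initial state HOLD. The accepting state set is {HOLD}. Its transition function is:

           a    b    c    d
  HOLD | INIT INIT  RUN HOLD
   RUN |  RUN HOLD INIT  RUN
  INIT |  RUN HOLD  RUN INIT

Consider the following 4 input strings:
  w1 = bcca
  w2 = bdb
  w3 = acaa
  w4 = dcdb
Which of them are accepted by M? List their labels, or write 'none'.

w2, w4

w1: HOLD → INIT → RUN → INIT → RUN  → end RUN, rejected
w2: HOLD → INIT → INIT → HOLD  → end HOLD, accepted
w3: HOLD → INIT → RUN → RUN → RUN  → end RUN, rejected
w4: HOLD → HOLD → RUN → RUN → HOLD  → end HOLD, accepted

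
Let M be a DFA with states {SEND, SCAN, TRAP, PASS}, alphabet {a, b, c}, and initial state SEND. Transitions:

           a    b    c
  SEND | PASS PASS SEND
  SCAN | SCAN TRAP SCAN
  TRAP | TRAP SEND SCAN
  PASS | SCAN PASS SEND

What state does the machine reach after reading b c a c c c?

SEND

Trace: SEND -b-> PASS -c-> SEND -a-> PASS -c-> SEND -c-> SEND -c-> SEND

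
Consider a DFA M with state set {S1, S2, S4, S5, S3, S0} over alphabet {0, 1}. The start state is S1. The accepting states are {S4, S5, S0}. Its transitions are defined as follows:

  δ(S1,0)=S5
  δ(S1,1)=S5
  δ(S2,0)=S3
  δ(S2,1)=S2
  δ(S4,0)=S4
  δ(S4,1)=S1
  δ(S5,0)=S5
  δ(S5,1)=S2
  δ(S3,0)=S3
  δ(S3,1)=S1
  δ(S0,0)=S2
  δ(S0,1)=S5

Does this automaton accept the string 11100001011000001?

No

Trace: S1 -1-> S5 -1-> S2 -1-> S2 -0-> S3 -0-> S3 -0-> S3 -0-> S3 -1-> S1 -0-> S5 -1-> S2 -1-> S2 -0-> S3 -0-> S3 -0-> S3 -0-> S3 -0-> S3 -1-> S1
End state S1 is not accepting.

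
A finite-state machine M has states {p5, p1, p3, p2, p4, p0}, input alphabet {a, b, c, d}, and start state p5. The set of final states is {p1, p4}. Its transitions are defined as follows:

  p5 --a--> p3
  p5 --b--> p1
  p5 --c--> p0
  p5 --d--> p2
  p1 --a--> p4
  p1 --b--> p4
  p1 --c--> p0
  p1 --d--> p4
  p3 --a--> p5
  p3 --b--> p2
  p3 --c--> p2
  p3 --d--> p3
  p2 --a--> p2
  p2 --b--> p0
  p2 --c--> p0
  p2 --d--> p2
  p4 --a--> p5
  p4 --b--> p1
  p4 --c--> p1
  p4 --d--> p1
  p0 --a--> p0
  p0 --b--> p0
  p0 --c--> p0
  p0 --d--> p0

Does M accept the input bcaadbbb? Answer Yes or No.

Trace: p5 -b-> p1 -c-> p0 -a-> p0 -a-> p0 -d-> p0 -b-> p0 -b-> p0 -b-> p0
End state p0 is not accepting.

No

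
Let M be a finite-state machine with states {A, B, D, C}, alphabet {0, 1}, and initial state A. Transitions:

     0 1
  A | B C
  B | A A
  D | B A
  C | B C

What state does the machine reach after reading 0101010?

B

A → B → A → B → A → B → A → B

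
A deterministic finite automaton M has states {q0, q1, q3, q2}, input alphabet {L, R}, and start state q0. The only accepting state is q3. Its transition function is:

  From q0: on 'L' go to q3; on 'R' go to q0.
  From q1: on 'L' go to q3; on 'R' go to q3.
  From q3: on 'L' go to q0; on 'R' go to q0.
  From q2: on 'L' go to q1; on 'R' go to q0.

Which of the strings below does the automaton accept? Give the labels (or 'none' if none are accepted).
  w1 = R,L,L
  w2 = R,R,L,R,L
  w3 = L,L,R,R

w1:
  start at q0
  read 'R': q0 → q0
  read 'L': q0 → q3
  read 'L': q3 → q0
  end q0, rejected
w2:
  start at q0
  read 'R': q0 → q0
  read 'R': q0 → q0
  read 'L': q0 → q3
  read 'R': q3 → q0
  read 'L': q0 → q3
  end q3, accepted
w3:
  start at q0
  read 'L': q0 → q3
  read 'L': q3 → q0
  read 'R': q0 → q0
  read 'R': q0 → q0
  end q0, rejected

w2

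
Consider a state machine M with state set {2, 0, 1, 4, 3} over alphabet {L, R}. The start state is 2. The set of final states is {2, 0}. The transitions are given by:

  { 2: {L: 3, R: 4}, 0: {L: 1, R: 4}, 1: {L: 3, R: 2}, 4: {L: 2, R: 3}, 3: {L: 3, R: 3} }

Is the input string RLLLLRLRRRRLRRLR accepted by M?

Trace: 2 -R-> 4 -L-> 2 -L-> 3 -L-> 3 -L-> 3 -R-> 3 -L-> 3 -R-> 3 -R-> 3 -R-> 3 -R-> 3 -L-> 3 -R-> 3 -R-> 3 -L-> 3 -R-> 3
End state 3 is not accepting.

No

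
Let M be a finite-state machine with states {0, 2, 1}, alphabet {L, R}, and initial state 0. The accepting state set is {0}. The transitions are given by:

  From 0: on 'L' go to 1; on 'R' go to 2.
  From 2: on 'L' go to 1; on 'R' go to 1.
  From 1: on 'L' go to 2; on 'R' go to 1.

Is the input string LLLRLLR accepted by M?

0 → 1 → 2 → 1 → 1 → 2 → 1 → 1
End state 1 is not accepting.

No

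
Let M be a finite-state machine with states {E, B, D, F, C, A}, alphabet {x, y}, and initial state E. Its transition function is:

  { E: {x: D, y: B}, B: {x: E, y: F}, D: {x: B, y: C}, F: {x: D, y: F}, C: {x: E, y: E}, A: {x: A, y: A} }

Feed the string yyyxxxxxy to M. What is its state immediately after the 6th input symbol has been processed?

E

E → B → F → F → D → B → E
After 6 symbols: E.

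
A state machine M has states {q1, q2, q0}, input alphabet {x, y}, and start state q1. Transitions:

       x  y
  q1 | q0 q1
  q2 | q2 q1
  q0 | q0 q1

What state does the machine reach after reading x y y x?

q1 → q0 → q1 → q1 → q0

q0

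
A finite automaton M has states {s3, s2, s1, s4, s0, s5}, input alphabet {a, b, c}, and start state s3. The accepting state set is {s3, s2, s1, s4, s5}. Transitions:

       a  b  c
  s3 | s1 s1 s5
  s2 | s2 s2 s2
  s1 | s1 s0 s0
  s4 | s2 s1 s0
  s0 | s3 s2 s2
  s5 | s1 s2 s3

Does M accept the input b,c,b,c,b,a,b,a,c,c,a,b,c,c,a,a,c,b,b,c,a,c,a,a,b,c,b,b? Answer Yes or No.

start at s3
read 'b': s3 → s1
read 'c': s1 → s0
read 'b': s0 → s2
read 'c': s2 → s2
read 'b': s2 → s2
read 'a': s2 → s2
read 'b': s2 → s2
read 'a': s2 → s2
read 'c': s2 → s2
read 'c': s2 → s2
read 'a': s2 → s2
read 'b': s2 → s2
read 'c': s2 → s2
read 'c': s2 → s2
read 'a': s2 → s2
read 'a': s2 → s2
read 'c': s2 → s2
read 'b': s2 → s2
read 'b': s2 → s2
read 'c': s2 → s2
read 'a': s2 → s2
read 'c': s2 → s2
read 'a': s2 → s2
read 'a': s2 → s2
read 'b': s2 → s2
read 'c': s2 → s2
read 'b': s2 → s2
read 'b': s2 → s2
End state s2 is accepting.

Yes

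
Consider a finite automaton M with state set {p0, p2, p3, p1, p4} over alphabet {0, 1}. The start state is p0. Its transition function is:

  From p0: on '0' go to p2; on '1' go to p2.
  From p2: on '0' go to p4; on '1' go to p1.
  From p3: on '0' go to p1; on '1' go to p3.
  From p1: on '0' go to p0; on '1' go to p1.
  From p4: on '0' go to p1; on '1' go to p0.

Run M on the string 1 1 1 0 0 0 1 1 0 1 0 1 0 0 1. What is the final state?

p1

start at p0
read '1': p0 → p2
read '1': p2 → p1
read '1': p1 → p1
read '0': p1 → p0
read '0': p0 → p2
read '0': p2 → p4
read '1': p4 → p0
read '1': p0 → p2
read '0': p2 → p4
read '1': p4 → p0
read '0': p0 → p2
read '1': p2 → p1
read '0': p1 → p0
read '0': p0 → p2
read '1': p2 → p1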